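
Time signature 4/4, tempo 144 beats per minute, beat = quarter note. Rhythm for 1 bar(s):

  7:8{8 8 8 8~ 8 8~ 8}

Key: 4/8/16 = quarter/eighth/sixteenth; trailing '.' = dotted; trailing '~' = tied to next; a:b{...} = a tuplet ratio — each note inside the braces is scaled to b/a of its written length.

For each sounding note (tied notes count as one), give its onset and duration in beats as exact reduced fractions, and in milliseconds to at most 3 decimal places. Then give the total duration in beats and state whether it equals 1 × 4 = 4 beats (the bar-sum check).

1) 0.0ms=0b +238.095ms=4/7b
2) 238.095ms=4/7b +238.095ms=4/7b
3) 476.19ms=8/7b +238.095ms=4/7b
4) 714.286ms=12/7b +476.19ms=8/7b
5) 1190.476ms=20/7b +476.19ms=8/7b
Σ=4b of 4 (144bpm 4/4) — PASS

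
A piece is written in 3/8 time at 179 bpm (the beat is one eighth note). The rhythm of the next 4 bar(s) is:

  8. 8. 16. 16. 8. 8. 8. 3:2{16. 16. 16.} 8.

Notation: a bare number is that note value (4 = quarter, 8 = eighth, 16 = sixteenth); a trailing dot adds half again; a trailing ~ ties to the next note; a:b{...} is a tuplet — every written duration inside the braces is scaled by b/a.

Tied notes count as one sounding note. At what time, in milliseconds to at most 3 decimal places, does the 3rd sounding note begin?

1. 0.0ms @ 0 + 502.793ms (3/2)
2. 502.793ms @ 3/2 + 502.793ms (3/2)
3. 1005.587ms @ 3 + 251.397ms (3/4)
4. 1256.983ms @ 15/4 + 251.397ms (3/4)
5. 1508.38ms @ 9/2 + 502.793ms (3/2)
6. 2011.173ms @ 6 + 502.793ms (3/2)
7. 2513.966ms @ 15/2 + 502.793ms (3/2)
8. 3016.76ms @ 9 + 167.598ms (1/2)
9. 3184.358ms @ 19/2 + 167.598ms (1/2)
10. 3351.955ms @ 10 + 167.598ms (1/2)
11. 3519.553ms @ 21/2 + 502.793ms (3/2)

note 3 onset = 3b = 1005.587ms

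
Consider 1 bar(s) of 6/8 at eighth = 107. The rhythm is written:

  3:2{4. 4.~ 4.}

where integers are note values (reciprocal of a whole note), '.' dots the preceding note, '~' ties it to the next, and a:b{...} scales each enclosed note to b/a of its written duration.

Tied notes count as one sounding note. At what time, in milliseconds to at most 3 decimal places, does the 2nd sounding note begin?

note 2 onset = 2b = 1121.495ms

1. 0.0ms @ 0 + 1121.495ms (2)
2. 1121.495ms @ 2 + 2242.991ms (4)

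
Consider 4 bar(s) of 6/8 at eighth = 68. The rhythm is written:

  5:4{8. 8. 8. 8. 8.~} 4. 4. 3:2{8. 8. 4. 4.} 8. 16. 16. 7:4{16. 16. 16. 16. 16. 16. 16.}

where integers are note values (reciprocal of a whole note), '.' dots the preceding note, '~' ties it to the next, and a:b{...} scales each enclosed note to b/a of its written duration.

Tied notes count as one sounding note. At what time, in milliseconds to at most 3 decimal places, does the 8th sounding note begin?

note 8 onset = 13b = 11470.588ms

1. 0.0ms @ 0 + 1058.824ms (6/5)
2. 1058.824ms @ 6/5 + 1058.824ms (6/5)
3. 2117.647ms @ 12/5 + 1058.824ms (6/5)
4. 3176.471ms @ 18/5 + 1058.824ms (6/5)
5. 4235.294ms @ 24/5 + 3705.882ms (21/5)
6. 7941.176ms @ 9 + 2647.059ms (3)
7. 10588.235ms @ 12 + 882.353ms (1)
8. 11470.588ms @ 13 + 882.353ms (1)
9. 12352.941ms @ 14 + 1764.706ms (2)
10. 14117.647ms @ 16 + 1764.706ms (2)
11. 15882.353ms @ 18 + 1323.529ms (3/2)
12. 17205.882ms @ 39/2 + 661.765ms (3/4)
13. 17867.647ms @ 81/4 + 661.765ms (3/4)
14. 18529.412ms @ 21 + 378.151ms (3/7)
15. 18907.563ms @ 150/7 + 378.151ms (3/7)
16. 19285.714ms @ 153/7 + 378.151ms (3/7)
17. 19663.866ms @ 156/7 + 378.151ms (3/7)
18. 20042.017ms @ 159/7 + 378.151ms (3/7)
19. 20420.168ms @ 162/7 + 378.151ms (3/7)
20. 20798.319ms @ 165/7 + 378.151ms (3/7)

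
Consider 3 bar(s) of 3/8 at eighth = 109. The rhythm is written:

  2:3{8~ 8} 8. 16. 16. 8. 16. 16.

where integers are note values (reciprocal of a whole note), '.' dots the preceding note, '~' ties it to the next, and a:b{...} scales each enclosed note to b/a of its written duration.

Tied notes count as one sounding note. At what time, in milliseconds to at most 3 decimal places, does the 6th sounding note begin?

1. 0.0ms @ 0 + 1651.376ms (3)
2. 1651.376ms @ 3 + 825.688ms (3/2)
3. 2477.064ms @ 9/2 + 412.844ms (3/4)
4. 2889.908ms @ 21/4 + 412.844ms (3/4)
5. 3302.752ms @ 6 + 825.688ms (3/2)
6. 4128.44ms @ 15/2 + 412.844ms (3/4)
7. 4541.284ms @ 33/4 + 412.844ms (3/4)

note 6 onset = 15/2b = 4128.44ms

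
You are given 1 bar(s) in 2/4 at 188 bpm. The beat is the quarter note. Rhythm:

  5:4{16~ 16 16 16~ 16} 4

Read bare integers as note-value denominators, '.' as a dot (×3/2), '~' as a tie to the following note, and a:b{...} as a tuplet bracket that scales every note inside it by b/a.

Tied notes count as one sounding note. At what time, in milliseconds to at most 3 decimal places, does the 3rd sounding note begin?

note 3 onset = 3/5b = 191.489ms

1. 0.0ms @ 0 + 127.66ms (2/5)
2. 127.66ms @ 2/5 + 63.83ms (1/5)
3. 191.489ms @ 3/5 + 127.66ms (2/5)
4. 319.149ms @ 1 + 319.149ms (1)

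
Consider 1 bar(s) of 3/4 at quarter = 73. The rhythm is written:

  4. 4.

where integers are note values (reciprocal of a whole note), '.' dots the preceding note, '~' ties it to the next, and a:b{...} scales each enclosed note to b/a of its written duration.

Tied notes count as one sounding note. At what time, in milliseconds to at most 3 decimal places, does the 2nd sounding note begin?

1. 0.0ms @ 0 + 1232.877ms (3/2)
2. 1232.877ms @ 3/2 + 1232.877ms (3/2)

note 2 onset = 3/2b = 1232.877ms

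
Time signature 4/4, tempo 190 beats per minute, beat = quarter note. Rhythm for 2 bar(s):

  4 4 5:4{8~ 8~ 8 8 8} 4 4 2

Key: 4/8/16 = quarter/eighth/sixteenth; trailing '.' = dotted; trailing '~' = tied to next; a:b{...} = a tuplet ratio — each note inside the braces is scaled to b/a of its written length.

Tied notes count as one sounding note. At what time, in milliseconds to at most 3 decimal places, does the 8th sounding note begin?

1. 0.0ms @ 0 + 315.789ms (1)
2. 315.789ms @ 1 + 315.789ms (1)
3. 631.579ms @ 2 + 378.947ms (6/5)
4. 1010.526ms @ 16/5 + 126.316ms (2/5)
5. 1136.842ms @ 18/5 + 126.316ms (2/5)
6. 1263.158ms @ 4 + 315.789ms (1)
7. 1578.947ms @ 5 + 315.789ms (1)
8. 1894.737ms @ 6 + 631.579ms (2)

note 8 onset = 6b = 1894.737ms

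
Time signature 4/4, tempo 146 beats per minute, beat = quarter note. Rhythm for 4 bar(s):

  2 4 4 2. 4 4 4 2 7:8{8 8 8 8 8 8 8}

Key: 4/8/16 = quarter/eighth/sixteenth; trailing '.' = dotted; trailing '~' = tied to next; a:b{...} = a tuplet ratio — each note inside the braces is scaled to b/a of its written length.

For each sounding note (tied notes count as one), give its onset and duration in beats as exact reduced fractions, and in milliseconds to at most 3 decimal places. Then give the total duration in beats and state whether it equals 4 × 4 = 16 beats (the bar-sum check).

1) 0.0ms=0b +821.918ms=2b
2) 821.918ms=2b +410.959ms=1b
3) 1232.877ms=3b +410.959ms=1b
4) 1643.836ms=4b +1232.877ms=3b
5) 2876.712ms=7b +410.959ms=1b
6) 3287.671ms=8b +410.959ms=1b
7) 3698.63ms=9b +410.959ms=1b
8) 4109.589ms=10b +821.918ms=2b
9) 4931.507ms=12b +234.834ms=4/7b
10) 5166.341ms=88/7b +234.834ms=4/7b
11) 5401.174ms=92/7b +234.834ms=4/7b
12) 5636.008ms=96/7b +234.834ms=4/7b
13) 5870.841ms=100/7b +234.834ms=4/7b
14) 6105.675ms=104/7b +234.834ms=4/7b
15) 6340.509ms=108/7b +234.834ms=4/7b
Σ=16b of 16 (146bpm 4/4) — PASS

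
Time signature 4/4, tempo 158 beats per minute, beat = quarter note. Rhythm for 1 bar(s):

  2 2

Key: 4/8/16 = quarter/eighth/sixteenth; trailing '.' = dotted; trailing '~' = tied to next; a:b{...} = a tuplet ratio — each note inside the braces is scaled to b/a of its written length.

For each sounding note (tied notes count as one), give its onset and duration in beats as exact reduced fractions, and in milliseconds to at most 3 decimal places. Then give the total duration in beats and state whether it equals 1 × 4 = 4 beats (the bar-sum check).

1) 0.0ms=0b +759.494ms=2b
2) 759.494ms=2b +759.494ms=2b
Σ=4b of 4 (158bpm 4/4) — PASS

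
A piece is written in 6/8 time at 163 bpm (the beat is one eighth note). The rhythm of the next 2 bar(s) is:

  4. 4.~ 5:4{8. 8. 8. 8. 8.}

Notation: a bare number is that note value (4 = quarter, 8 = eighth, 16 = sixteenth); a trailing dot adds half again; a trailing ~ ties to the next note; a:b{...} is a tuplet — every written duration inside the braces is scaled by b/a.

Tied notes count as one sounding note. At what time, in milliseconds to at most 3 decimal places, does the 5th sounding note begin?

note 5 onset = 48/5b = 3533.742ms

1. 0.0ms @ 0 + 1104.294ms (3)
2. 1104.294ms @ 3 + 1546.012ms (21/5)
3. 2650.307ms @ 36/5 + 441.718ms (6/5)
4. 3092.025ms @ 42/5 + 441.718ms (6/5)
5. 3533.742ms @ 48/5 + 441.718ms (6/5)
6. 3975.46ms @ 54/5 + 441.718ms (6/5)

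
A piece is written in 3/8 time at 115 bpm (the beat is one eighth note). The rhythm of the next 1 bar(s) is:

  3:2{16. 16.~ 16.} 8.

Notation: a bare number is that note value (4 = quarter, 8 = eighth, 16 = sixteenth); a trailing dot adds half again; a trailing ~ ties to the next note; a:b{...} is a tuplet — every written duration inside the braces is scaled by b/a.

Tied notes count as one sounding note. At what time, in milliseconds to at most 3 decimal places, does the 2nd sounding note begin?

1. 0.0ms @ 0 + 260.87ms (1/2)
2. 260.87ms @ 1/2 + 521.739ms (1)
3. 782.609ms @ 3/2 + 782.609ms (3/2)

note 2 onset = 1/2b = 260.87ms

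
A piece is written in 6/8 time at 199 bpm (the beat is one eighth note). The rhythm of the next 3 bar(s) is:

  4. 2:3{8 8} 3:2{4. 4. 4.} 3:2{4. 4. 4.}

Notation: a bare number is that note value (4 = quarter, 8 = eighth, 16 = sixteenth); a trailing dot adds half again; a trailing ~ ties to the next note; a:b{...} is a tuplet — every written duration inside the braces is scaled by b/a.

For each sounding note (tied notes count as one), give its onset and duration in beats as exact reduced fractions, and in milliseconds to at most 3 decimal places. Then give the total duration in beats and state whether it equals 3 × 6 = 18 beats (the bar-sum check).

1) 0.0ms=0b +904.523ms=3b
2) 904.523ms=3b +452.261ms=3/2b
3) 1356.784ms=9/2b +452.261ms=3/2b
4) 1809.045ms=6b +603.015ms=2b
5) 2412.06ms=8b +603.015ms=2b
6) 3015.075ms=10b +603.015ms=2b
7) 3618.09ms=12b +603.015ms=2b
8) 4221.106ms=14b +603.015ms=2b
9) 4824.121ms=16b +603.015ms=2b
Σ=18b of 18 (199bpm 6/8) — PASS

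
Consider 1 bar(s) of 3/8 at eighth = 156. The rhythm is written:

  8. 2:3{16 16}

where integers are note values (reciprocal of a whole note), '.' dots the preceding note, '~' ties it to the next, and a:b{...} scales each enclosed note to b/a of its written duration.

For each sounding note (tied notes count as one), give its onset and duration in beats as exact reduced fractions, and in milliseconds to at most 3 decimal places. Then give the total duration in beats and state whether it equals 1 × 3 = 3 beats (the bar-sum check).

1) 0.0ms=0b +576.923ms=3/2b
2) 576.923ms=3/2b +288.462ms=3/4b
3) 865.385ms=9/4b +288.462ms=3/4b
Σ=3b of 3 (156bpm 3/8) — PASS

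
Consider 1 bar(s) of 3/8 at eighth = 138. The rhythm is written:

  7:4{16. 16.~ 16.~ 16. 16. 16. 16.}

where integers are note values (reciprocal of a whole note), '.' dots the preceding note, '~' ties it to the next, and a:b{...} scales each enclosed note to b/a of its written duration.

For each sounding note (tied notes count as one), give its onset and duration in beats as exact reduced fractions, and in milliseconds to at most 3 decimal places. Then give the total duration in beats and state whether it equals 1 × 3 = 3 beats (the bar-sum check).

1) 0.0ms=0b +186.335ms=3/7b
2) 186.335ms=3/7b +559.006ms=9/7b
3) 745.342ms=12/7b +186.335ms=3/7b
4) 931.677ms=15/7b +186.335ms=3/7b
5) 1118.012ms=18/7b +186.335ms=3/7b
Σ=3b of 3 (138bpm 3/8) — PASS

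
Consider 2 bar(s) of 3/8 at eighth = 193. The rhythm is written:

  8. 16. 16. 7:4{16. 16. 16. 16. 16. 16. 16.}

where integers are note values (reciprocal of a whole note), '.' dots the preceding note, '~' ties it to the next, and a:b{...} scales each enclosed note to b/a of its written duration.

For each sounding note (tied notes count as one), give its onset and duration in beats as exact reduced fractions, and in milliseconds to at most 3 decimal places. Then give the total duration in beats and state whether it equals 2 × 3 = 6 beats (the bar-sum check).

1) 0.0ms=0b +466.321ms=3/2b
2) 466.321ms=3/2b +233.161ms=3/4b
3) 699.482ms=9/4b +233.161ms=3/4b
4) 932.642ms=3b +133.235ms=3/7b
5) 1065.877ms=24/7b +133.235ms=3/7b
6) 1199.112ms=27/7b +133.235ms=3/7b
7) 1332.346ms=30/7b +133.235ms=3/7b
8) 1465.581ms=33/7b +133.235ms=3/7b
9) 1598.816ms=36/7b +133.235ms=3/7b
10) 1732.05ms=39/7b +133.235ms=3/7b
Σ=6b of 6 (193bpm 3/8) — PASS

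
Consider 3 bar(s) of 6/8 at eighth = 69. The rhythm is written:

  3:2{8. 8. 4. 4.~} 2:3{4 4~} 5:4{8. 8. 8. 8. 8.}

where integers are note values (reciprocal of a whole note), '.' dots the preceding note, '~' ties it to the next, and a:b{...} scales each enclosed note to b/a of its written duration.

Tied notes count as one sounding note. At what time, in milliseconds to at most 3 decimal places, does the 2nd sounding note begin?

1. 0.0ms @ 0 + 869.565ms (1)
2. 869.565ms @ 1 + 869.565ms (1)
3. 1739.13ms @ 2 + 1739.13ms (2)
4. 3478.261ms @ 4 + 4347.826ms (5)
5. 7826.087ms @ 9 + 3652.174ms (21/5)
6. 11478.261ms @ 66/5 + 1043.478ms (6/5)
7. 12521.739ms @ 72/5 + 1043.478ms (6/5)
8. 13565.217ms @ 78/5 + 1043.478ms (6/5)
9. 14608.696ms @ 84/5 + 1043.478ms (6/5)

note 2 onset = 1b = 869.565ms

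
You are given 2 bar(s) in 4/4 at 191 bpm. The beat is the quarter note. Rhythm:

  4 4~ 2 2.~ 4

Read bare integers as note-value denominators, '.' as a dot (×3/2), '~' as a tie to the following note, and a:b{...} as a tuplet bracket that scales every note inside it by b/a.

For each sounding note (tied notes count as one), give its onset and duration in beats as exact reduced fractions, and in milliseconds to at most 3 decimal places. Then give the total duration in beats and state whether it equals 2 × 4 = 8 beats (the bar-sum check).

1) 0.0ms=0b +314.136ms=1b
2) 314.136ms=1b +942.408ms=3b
3) 1256.545ms=4b +1256.545ms=4b
Σ=8b of 8 (191bpm 4/4) — PASS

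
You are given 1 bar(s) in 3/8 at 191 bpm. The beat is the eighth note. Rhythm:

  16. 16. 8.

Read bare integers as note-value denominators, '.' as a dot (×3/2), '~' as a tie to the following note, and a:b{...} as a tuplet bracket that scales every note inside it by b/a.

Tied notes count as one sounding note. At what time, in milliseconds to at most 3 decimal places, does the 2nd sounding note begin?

1. 0.0ms @ 0 + 235.602ms (3/4)
2. 235.602ms @ 3/4 + 235.602ms (3/4)
3. 471.204ms @ 3/2 + 471.204ms (3/2)

note 2 onset = 3/4b = 235.602ms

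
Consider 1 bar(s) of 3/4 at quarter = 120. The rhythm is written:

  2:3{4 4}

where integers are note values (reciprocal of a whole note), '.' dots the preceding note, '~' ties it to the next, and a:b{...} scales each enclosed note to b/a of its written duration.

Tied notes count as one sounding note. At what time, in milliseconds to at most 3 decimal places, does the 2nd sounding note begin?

1. 0.0ms @ 0 + 750.0ms (3/2)
2. 750.0ms @ 3/2 + 750.0ms (3/2)

note 2 onset = 3/2b = 750.0ms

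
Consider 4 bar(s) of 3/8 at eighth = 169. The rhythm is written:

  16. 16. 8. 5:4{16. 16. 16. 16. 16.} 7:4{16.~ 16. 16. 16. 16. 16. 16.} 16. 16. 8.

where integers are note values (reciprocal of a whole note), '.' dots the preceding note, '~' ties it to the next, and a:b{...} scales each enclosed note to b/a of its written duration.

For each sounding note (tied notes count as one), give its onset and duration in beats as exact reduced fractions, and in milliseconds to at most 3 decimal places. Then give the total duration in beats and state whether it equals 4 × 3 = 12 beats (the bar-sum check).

1) 0.0ms=0b +266.272ms=3/4b
2) 266.272ms=3/4b +266.272ms=3/4b
3) 532.544ms=3/2b +532.544ms=3/2b
4) 1065.089ms=3b +213.018ms=3/5b
5) 1278.107ms=18/5b +213.018ms=3/5b
6) 1491.124ms=21/5b +213.018ms=3/5b
7) 1704.142ms=24/5b +213.018ms=3/5b
8) 1917.16ms=27/5b +213.018ms=3/5b
9) 2130.178ms=6b +304.311ms=6/7b
10) 2434.489ms=48/7b +152.156ms=3/7b
11) 2586.644ms=51/7b +152.156ms=3/7b
12) 2738.8ms=54/7b +152.156ms=3/7b
13) 2890.955ms=57/7b +152.156ms=3/7b
14) 3043.111ms=60/7b +152.156ms=3/7b
15) 3195.266ms=9b +266.272ms=3/4b
16) 3461.538ms=39/4b +266.272ms=3/4b
17) 3727.811ms=21/2b +532.544ms=3/2b
Σ=12b of 12 (169bpm 3/8) — PASS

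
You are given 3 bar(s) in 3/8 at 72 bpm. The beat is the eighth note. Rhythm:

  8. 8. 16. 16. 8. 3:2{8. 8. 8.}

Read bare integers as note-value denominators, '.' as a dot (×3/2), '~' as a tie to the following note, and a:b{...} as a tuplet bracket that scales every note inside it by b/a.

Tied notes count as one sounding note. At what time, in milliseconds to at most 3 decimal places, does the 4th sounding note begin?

1. 0.0ms @ 0 + 1250.0ms (3/2)
2. 1250.0ms @ 3/2 + 1250.0ms (3/2)
3. 2500.0ms @ 3 + 625.0ms (3/4)
4. 3125.0ms @ 15/4 + 625.0ms (3/4)
5. 3750.0ms @ 9/2 + 1250.0ms (3/2)
6. 5000.0ms @ 6 + 833.333ms (1)
7. 5833.333ms @ 7 + 833.333ms (1)
8. 6666.667ms @ 8 + 833.333ms (1)

note 4 onset = 15/4b = 3125.0ms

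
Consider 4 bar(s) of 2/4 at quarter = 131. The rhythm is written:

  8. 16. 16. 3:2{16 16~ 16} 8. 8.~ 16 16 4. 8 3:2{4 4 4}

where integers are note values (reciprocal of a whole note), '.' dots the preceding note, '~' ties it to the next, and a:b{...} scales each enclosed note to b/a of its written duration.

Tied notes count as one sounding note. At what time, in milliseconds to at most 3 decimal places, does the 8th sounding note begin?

note 8 onset = 15/4b = 1717.557ms

1. 0.0ms @ 0 + 343.511ms (3/4)
2. 343.511ms @ 3/4 + 171.756ms (3/8)
3. 515.267ms @ 9/8 + 171.756ms (3/8)
4. 687.023ms @ 3/2 + 76.336ms (1/6)
5. 763.359ms @ 5/3 + 152.672ms (1/3)
6. 916.031ms @ 2 + 343.511ms (3/4)
7. 1259.542ms @ 11/4 + 458.015ms (1)
8. 1717.557ms @ 15/4 + 114.504ms (1/4)
9. 1832.061ms @ 4 + 687.023ms (3/2)
10. 2519.084ms @ 11/2 + 229.008ms (1/2)
11. 2748.092ms @ 6 + 305.344ms (2/3)
12. 3053.435ms @ 20/3 + 305.344ms (2/3)
13. 3358.779ms @ 22/3 + 305.344ms (2/3)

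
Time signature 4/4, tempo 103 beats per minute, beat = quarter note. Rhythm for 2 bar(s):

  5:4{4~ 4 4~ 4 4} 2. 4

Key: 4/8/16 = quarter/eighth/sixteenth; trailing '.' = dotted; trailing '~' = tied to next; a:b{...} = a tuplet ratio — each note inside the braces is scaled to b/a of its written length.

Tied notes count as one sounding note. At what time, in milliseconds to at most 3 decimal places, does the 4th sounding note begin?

note 4 onset = 4b = 2330.097ms

1. 0.0ms @ 0 + 932.039ms (8/5)
2. 932.039ms @ 8/5 + 932.039ms (8/5)
3. 1864.078ms @ 16/5 + 466.019ms (4/5)
4. 2330.097ms @ 4 + 1747.573ms (3)
5. 4077.67ms @ 7 + 582.524ms (1)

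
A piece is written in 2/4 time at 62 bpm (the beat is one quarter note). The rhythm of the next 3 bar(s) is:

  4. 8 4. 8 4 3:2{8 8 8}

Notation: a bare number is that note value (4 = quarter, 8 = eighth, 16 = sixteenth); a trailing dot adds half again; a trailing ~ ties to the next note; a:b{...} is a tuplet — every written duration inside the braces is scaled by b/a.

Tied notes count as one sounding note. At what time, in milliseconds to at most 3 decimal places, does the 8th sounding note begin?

note 8 onset = 17/3b = 5483.871ms

1. 0.0ms @ 0 + 1451.613ms (3/2)
2. 1451.613ms @ 3/2 + 483.871ms (1/2)
3. 1935.484ms @ 2 + 1451.613ms (3/2)
4. 3387.097ms @ 7/2 + 483.871ms (1/2)
5. 3870.968ms @ 4 + 967.742ms (1)
6. 4838.71ms @ 5 + 322.581ms (1/3)
7. 5161.29ms @ 16/3 + 322.581ms (1/3)
8. 5483.871ms @ 17/3 + 322.581ms (1/3)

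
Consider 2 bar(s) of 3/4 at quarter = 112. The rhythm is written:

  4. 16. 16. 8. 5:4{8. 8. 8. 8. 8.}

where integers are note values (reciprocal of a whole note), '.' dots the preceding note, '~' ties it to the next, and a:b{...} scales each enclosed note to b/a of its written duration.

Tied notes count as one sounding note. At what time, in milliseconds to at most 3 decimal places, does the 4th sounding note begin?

1. 0.0ms @ 0 + 803.571ms (3/2)
2. 803.571ms @ 3/2 + 200.893ms (3/8)
3. 1004.464ms @ 15/8 + 200.893ms (3/8)
4. 1205.357ms @ 9/4 + 401.786ms (3/4)
5. 1607.143ms @ 3 + 321.429ms (3/5)
6. 1928.571ms @ 18/5 + 321.429ms (3/5)
7. 2250.0ms @ 21/5 + 321.429ms (3/5)
8. 2571.429ms @ 24/5 + 321.429ms (3/5)
9. 2892.857ms @ 27/5 + 321.429ms (3/5)

note 4 onset = 9/4b = 1205.357ms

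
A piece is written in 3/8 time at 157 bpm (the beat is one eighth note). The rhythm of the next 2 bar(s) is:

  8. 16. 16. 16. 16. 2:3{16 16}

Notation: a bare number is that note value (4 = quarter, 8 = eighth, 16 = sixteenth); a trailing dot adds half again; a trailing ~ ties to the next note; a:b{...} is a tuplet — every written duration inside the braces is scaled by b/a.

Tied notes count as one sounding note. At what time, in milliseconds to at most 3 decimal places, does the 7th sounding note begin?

1. 0.0ms @ 0 + 573.248ms (3/2)
2. 573.248ms @ 3/2 + 286.624ms (3/4)
3. 859.873ms @ 9/4 + 286.624ms (3/4)
4. 1146.497ms @ 3 + 286.624ms (3/4)
5. 1433.121ms @ 15/4 + 286.624ms (3/4)
6. 1719.745ms @ 9/2 + 286.624ms (3/4)
7. 2006.369ms @ 21/4 + 286.624ms (3/4)

note 7 onset = 21/4b = 2006.369ms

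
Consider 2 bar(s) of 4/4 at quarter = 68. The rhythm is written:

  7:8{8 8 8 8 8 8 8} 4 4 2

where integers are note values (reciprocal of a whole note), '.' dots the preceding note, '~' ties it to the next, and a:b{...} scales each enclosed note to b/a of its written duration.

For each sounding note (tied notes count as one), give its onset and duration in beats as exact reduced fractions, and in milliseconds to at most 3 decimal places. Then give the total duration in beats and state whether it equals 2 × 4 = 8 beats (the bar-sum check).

1) 0.0ms=0b +504.202ms=4/7b
2) 504.202ms=4/7b +504.202ms=4/7b
3) 1008.403ms=8/7b +504.202ms=4/7b
4) 1512.605ms=12/7b +504.202ms=4/7b
5) 2016.807ms=16/7b +504.202ms=4/7b
6) 2521.008ms=20/7b +504.202ms=4/7b
7) 3025.21ms=24/7b +504.202ms=4/7b
8) 3529.412ms=4b +882.353ms=1b
9) 4411.765ms=5b +882.353ms=1b
10) 5294.118ms=6b +1764.706ms=2b
Σ=8b of 8 (68bpm 4/4) — PASS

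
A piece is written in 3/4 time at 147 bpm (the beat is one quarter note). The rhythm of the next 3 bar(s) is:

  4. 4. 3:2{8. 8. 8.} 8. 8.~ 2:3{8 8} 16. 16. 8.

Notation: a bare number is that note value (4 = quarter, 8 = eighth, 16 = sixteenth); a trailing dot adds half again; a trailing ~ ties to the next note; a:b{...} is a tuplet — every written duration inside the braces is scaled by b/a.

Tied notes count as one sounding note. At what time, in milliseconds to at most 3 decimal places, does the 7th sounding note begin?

1. 0.0ms @ 0 + 612.245ms (3/2)
2. 612.245ms @ 3/2 + 612.245ms (3/2)
3. 1224.49ms @ 3 + 204.082ms (1/2)
4. 1428.571ms @ 7/2 + 204.082ms (1/2)
5. 1632.653ms @ 4 + 204.082ms (1/2)
6. 1836.735ms @ 9/2 + 306.122ms (3/4)
7. 2142.857ms @ 21/4 + 612.245ms (3/2)
8. 2755.102ms @ 27/4 + 306.122ms (3/4)
9. 3061.224ms @ 15/2 + 153.061ms (3/8)
10. 3214.286ms @ 63/8 + 153.061ms (3/8)
11. 3367.347ms @ 33/4 + 306.122ms (3/4)

note 7 onset = 21/4b = 2142.857ms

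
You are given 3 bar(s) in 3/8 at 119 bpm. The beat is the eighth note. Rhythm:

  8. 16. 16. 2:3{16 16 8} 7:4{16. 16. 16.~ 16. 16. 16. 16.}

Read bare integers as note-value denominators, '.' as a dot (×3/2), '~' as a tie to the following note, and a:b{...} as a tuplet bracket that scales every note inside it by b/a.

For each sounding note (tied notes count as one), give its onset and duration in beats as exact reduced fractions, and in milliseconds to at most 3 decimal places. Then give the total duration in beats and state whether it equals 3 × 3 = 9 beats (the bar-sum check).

1) 0.0ms=0b +756.303ms=3/2b
2) 756.303ms=3/2b +378.151ms=3/4b
3) 1134.454ms=9/4b +378.151ms=3/4b
4) 1512.605ms=3b +378.151ms=3/4b
5) 1890.756ms=15/4b +378.151ms=3/4b
6) 2268.908ms=9/2b +756.303ms=3/2b
7) 3025.21ms=6b +216.086ms=3/7b
8) 3241.297ms=45/7b +216.086ms=3/7b
9) 3457.383ms=48/7b +432.173ms=6/7b
10) 3889.556ms=54/7b +216.086ms=3/7b
11) 4105.642ms=57/7b +216.086ms=3/7b
12) 4321.729ms=60/7b +216.086ms=3/7b
Σ=9b of 9 (119bpm 3/8) — PASS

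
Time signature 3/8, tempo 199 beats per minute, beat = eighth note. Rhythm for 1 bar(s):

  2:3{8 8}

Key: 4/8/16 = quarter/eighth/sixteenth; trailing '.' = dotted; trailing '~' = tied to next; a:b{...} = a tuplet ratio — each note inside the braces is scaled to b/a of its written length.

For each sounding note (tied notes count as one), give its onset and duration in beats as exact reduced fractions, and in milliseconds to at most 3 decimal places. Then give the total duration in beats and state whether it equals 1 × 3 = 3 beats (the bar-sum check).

1) 0.0ms=0b +452.261ms=3/2b
2) 452.261ms=3/2b +452.261ms=3/2b
Σ=3b of 3 (199bpm 3/8) — PASS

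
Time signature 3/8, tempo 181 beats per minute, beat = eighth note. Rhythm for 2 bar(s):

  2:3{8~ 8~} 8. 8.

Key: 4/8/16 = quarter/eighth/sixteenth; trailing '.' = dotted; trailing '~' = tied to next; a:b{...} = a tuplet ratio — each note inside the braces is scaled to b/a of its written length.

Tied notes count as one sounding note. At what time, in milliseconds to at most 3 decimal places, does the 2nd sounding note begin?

1. 0.0ms @ 0 + 1491.713ms (9/2)
2. 1491.713ms @ 9/2 + 497.238ms (3/2)

note 2 onset = 9/2b = 1491.713ms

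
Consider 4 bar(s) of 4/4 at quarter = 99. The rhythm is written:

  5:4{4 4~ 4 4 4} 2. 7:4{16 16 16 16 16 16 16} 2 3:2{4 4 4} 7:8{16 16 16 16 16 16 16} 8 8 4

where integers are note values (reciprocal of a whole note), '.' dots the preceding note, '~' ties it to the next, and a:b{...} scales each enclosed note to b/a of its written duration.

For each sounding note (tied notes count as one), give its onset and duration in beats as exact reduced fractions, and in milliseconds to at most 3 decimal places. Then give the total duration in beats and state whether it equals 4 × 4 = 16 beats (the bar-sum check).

1) 0.0ms=0b +484.848ms=4/5b
2) 484.848ms=4/5b +969.697ms=8/5b
3) 1454.545ms=12/5b +484.848ms=4/5b
4) 1939.394ms=16/5b +484.848ms=4/5b
5) 2424.242ms=4b +1818.182ms=3b
6) 4242.424ms=7b +86.58ms=1/7b
7) 4329.004ms=50/7b +86.58ms=1/7b
8) 4415.584ms=51/7b +86.58ms=1/7b
9) 4502.165ms=52/7b +86.58ms=1/7b
10) 4588.745ms=53/7b +86.58ms=1/7b
11) 4675.325ms=54/7b +86.58ms=1/7b
12) 4761.905ms=55/7b +86.58ms=1/7b
13) 4848.485ms=8b +1212.121ms=2b
14) 6060.606ms=10b +404.04ms=2/3b
15) 6464.646ms=32/3b +404.04ms=2/3b
16) 6868.687ms=34/3b +404.04ms=2/3b
17) 7272.727ms=12b +173.16ms=2/7b
18) 7445.887ms=86/7b +173.16ms=2/7b
19) 7619.048ms=88/7b +173.16ms=2/7b
20) 7792.208ms=90/7b +173.16ms=2/7b
21) 7965.368ms=92/7b +173.16ms=2/7b
22) 8138.528ms=94/7b +173.16ms=2/7b
23) 8311.688ms=96/7b +173.16ms=2/7b
24) 8484.848ms=14b +303.03ms=1/2b
25) 8787.879ms=29/2b +303.03ms=1/2b
26) 9090.909ms=15b +606.061ms=1b
Σ=16b of 16 (99bpm 4/4) — PASS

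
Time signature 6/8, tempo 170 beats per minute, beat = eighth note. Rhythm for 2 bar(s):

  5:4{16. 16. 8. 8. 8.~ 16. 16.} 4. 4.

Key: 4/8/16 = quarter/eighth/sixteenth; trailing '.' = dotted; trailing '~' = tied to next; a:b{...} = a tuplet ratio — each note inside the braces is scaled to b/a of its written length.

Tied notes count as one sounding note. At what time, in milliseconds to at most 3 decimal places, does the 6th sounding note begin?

1. 0.0ms @ 0 + 211.765ms (3/5)
2. 211.765ms @ 3/5 + 211.765ms (3/5)
3. 423.529ms @ 6/5 + 423.529ms (6/5)
4. 847.059ms @ 12/5 + 423.529ms (6/5)
5. 1270.588ms @ 18/5 + 635.294ms (9/5)
6. 1905.882ms @ 27/5 + 211.765ms (3/5)
7. 2117.647ms @ 6 + 1058.824ms (3)
8. 3176.471ms @ 9 + 1058.824ms (3)

note 6 onset = 27/5b = 1905.882ms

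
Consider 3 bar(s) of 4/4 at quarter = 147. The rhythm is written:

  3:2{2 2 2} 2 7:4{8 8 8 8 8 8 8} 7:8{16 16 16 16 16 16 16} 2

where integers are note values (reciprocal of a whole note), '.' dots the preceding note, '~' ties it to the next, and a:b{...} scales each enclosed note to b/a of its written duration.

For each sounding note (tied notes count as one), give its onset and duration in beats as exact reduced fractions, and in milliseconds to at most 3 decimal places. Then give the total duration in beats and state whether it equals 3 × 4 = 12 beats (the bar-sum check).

1) 0.0ms=0b +544.218ms=4/3b
2) 544.218ms=4/3b +544.218ms=4/3b
3) 1088.435ms=8/3b +544.218ms=4/3b
4) 1632.653ms=4b +816.327ms=2b
5) 2448.98ms=6b +116.618ms=2/7b
6) 2565.598ms=44/7b +116.618ms=2/7b
7) 2682.216ms=46/7b +116.618ms=2/7b
8) 2798.834ms=48/7b +116.618ms=2/7b
9) 2915.452ms=50/7b +116.618ms=2/7b
10) 3032.07ms=52/7b +116.618ms=2/7b
11) 3148.688ms=54/7b +116.618ms=2/7b
12) 3265.306ms=8b +116.618ms=2/7b
13) 3381.924ms=58/7b +116.618ms=2/7b
14) 3498.542ms=60/7b +116.618ms=2/7b
15) 3615.16ms=62/7b +116.618ms=2/7b
16) 3731.778ms=64/7b +116.618ms=2/7b
17) 3848.397ms=66/7b +116.618ms=2/7b
18) 3965.015ms=68/7b +116.618ms=2/7b
19) 4081.633ms=10b +816.327ms=2b
Σ=12b of 12 (147bpm 4/4) — PASS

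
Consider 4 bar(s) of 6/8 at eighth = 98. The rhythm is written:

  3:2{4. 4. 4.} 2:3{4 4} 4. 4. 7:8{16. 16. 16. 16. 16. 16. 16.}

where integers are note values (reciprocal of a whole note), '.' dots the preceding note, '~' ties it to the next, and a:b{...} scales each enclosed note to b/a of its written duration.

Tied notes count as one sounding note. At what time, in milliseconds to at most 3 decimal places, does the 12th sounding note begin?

1. 0.0ms @ 0 + 1224.49ms (2)
2. 1224.49ms @ 2 + 1224.49ms (2)
3. 2448.98ms @ 4 + 1224.49ms (2)
4. 3673.469ms @ 6 + 1836.735ms (3)
5. 5510.204ms @ 9 + 1836.735ms (3)
6. 7346.939ms @ 12 + 1836.735ms (3)
7. 9183.673ms @ 15 + 1836.735ms (3)
8. 11020.408ms @ 18 + 524.781ms (6/7)
9. 11545.19ms @ 132/7 + 524.781ms (6/7)
10. 12069.971ms @ 138/7 + 524.781ms (6/7)
11. 12594.752ms @ 144/7 + 524.781ms (6/7)
12. 13119.534ms @ 150/7 + 524.781ms (6/7)
13. 13644.315ms @ 156/7 + 524.781ms (6/7)
14. 14169.096ms @ 162/7 + 524.781ms (6/7)

note 12 onset = 150/7b = 13119.534ms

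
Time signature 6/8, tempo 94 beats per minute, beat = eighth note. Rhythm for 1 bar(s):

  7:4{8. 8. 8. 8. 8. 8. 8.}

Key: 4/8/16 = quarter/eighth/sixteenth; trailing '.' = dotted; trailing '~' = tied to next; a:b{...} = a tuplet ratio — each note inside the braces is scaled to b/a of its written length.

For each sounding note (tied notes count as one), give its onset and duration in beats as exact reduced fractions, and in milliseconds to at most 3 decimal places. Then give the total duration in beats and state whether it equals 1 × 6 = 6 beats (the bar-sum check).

1) 0.0ms=0b +547.112ms=6/7b
2) 547.112ms=6/7b +547.112ms=6/7b
3) 1094.225ms=12/7b +547.112ms=6/7b
4) 1641.337ms=18/7b +547.112ms=6/7b
5) 2188.45ms=24/7b +547.112ms=6/7b
6) 2735.562ms=30/7b +547.112ms=6/7b
7) 3282.675ms=36/7b +547.112ms=6/7b
Σ=6b of 6 (94bpm 6/8) — PASS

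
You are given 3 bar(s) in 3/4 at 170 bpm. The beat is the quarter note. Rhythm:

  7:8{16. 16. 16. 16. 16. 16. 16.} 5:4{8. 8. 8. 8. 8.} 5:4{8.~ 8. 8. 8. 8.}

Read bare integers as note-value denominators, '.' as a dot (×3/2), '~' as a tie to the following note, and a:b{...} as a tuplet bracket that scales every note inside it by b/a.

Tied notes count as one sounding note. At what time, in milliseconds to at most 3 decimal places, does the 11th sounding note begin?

1. 0.0ms @ 0 + 151.261ms (3/7)
2. 151.261ms @ 3/7 + 151.261ms (3/7)
3. 302.521ms @ 6/7 + 151.261ms (3/7)
4. 453.782ms @ 9/7 + 151.261ms (3/7)
5. 605.042ms @ 12/7 + 151.261ms (3/7)
6. 756.303ms @ 15/7 + 151.261ms (3/7)
7. 907.563ms @ 18/7 + 151.261ms (3/7)
8. 1058.824ms @ 3 + 211.765ms (3/5)
9. 1270.588ms @ 18/5 + 211.765ms (3/5)
10. 1482.353ms @ 21/5 + 211.765ms (3/5)
11. 1694.118ms @ 24/5 + 211.765ms (3/5)
12. 1905.882ms @ 27/5 + 211.765ms (3/5)
13. 2117.647ms @ 6 + 423.529ms (6/5)
14. 2541.176ms @ 36/5 + 211.765ms (3/5)
15. 2752.941ms @ 39/5 + 211.765ms (3/5)
16. 2964.706ms @ 42/5 + 211.765ms (3/5)

note 11 onset = 24/5b = 1694.118ms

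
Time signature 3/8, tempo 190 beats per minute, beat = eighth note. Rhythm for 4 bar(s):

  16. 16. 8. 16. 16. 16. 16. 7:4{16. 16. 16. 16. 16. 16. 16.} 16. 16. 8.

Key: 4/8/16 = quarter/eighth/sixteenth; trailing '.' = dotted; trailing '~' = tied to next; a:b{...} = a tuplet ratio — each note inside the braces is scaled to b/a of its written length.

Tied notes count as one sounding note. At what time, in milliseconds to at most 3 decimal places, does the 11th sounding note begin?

note 11 onset = 51/7b = 2300.752ms

1. 0.0ms @ 0 + 236.842ms (3/4)
2. 236.842ms @ 3/4 + 236.842ms (3/4)
3. 473.684ms @ 3/2 + 473.684ms (3/2)
4. 947.368ms @ 3 + 236.842ms (3/4)
5. 1184.211ms @ 15/4 + 236.842ms (3/4)
6. 1421.053ms @ 9/2 + 236.842ms (3/4)
7. 1657.895ms @ 21/4 + 236.842ms (3/4)
8. 1894.737ms @ 6 + 135.338ms (3/7)
9. 2030.075ms @ 45/7 + 135.338ms (3/7)
10. 2165.414ms @ 48/7 + 135.338ms (3/7)
11. 2300.752ms @ 51/7 + 135.338ms (3/7)
12. 2436.09ms @ 54/7 + 135.338ms (3/7)
13. 2571.429ms @ 57/7 + 135.338ms (3/7)
14. 2706.767ms @ 60/7 + 135.338ms (3/7)
15. 2842.105ms @ 9 + 236.842ms (3/4)
16. 3078.947ms @ 39/4 + 236.842ms (3/4)
17. 3315.789ms @ 21/2 + 473.684ms (3/2)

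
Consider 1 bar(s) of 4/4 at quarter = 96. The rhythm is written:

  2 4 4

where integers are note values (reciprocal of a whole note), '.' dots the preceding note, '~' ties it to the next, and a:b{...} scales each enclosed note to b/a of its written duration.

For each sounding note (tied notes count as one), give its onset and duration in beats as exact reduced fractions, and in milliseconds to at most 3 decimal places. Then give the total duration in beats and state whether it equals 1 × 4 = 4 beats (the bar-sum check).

1) 0.0ms=0b +1250.0ms=2b
2) 1250.0ms=2b +625.0ms=1b
3) 1875.0ms=3b +625.0ms=1b
Σ=4b of 4 (96bpm 4/4) — PASS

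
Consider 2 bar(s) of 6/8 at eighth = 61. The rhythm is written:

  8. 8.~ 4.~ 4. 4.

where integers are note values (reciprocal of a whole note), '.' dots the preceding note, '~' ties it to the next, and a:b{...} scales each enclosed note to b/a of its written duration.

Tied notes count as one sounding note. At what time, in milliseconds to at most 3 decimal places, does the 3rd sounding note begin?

note 3 onset = 9b = 8852.459ms

1. 0.0ms @ 0 + 1475.41ms (3/2)
2. 1475.41ms @ 3/2 + 7377.049ms (15/2)
3. 8852.459ms @ 9 + 2950.82ms (3)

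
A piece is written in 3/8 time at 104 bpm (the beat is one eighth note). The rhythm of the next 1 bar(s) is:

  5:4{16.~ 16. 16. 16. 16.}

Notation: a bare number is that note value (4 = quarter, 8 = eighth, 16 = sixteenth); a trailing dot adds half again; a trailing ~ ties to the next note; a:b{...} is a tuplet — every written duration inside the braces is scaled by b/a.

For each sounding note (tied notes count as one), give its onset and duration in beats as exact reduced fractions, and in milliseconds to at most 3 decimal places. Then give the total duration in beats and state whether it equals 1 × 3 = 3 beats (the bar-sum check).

1) 0.0ms=0b +692.308ms=6/5b
2) 692.308ms=6/5b +346.154ms=3/5b
3) 1038.462ms=9/5b +346.154ms=3/5b
4) 1384.615ms=12/5b +346.154ms=3/5b
Σ=3b of 3 (104bpm 3/8) — PASS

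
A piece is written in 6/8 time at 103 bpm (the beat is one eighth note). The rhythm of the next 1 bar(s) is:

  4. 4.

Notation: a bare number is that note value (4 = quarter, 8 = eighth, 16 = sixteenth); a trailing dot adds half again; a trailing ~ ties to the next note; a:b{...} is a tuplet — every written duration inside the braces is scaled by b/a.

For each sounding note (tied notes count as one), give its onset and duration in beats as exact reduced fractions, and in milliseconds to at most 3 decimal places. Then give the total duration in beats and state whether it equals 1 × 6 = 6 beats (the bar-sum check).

1) 0.0ms=0b +1747.573ms=3b
2) 1747.573ms=3b +1747.573ms=3b
Σ=6b of 6 (103bpm 6/8) — PASS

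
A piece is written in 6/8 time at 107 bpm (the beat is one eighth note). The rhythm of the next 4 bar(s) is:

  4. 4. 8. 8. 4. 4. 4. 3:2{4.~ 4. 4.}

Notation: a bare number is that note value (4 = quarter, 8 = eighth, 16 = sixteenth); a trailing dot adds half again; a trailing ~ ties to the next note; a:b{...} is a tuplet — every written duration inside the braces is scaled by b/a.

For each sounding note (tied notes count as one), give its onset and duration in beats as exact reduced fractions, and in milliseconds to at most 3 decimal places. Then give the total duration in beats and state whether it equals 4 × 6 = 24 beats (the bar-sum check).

1) 0.0ms=0b +1682.243ms=3b
2) 1682.243ms=3b +1682.243ms=3b
3) 3364.486ms=6b +841.121ms=3/2b
4) 4205.607ms=15/2b +841.121ms=3/2b
5) 5046.729ms=9b +1682.243ms=3b
6) 6728.972ms=12b +1682.243ms=3b
7) 8411.215ms=15b +1682.243ms=3b
8) 10093.458ms=18b +2242.991ms=4b
9) 12336.449ms=22b +1121.495ms=2b
Σ=24b of 24 (107bpm 6/8) — PASS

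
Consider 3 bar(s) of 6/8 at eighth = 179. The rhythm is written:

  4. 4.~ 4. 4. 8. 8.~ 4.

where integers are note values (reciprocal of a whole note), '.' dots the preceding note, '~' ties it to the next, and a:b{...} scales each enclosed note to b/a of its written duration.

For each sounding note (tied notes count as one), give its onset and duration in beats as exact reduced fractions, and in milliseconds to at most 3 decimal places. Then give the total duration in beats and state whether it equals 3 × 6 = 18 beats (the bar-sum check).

1) 0.0ms=0b +1005.587ms=3b
2) 1005.587ms=3b +2011.173ms=6b
3) 3016.76ms=9b +1005.587ms=3b
4) 4022.346ms=12b +502.793ms=3/2b
5) 4525.14ms=27/2b +1508.38ms=9/2b
Σ=18b of 18 (179bpm 6/8) — PASS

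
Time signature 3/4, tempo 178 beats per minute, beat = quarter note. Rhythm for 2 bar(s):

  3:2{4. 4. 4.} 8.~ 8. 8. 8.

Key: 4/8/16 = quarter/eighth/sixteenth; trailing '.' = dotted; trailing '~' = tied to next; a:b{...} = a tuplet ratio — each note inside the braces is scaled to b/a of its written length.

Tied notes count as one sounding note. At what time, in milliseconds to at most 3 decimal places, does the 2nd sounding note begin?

1. 0.0ms @ 0 + 337.079ms (1)
2. 337.079ms @ 1 + 337.079ms (1)
3. 674.157ms @ 2 + 337.079ms (1)
4. 1011.236ms @ 3 + 505.618ms (3/2)
5. 1516.854ms @ 9/2 + 252.809ms (3/4)
6. 1769.663ms @ 21/4 + 252.809ms (3/4)

note 2 onset = 1b = 337.079ms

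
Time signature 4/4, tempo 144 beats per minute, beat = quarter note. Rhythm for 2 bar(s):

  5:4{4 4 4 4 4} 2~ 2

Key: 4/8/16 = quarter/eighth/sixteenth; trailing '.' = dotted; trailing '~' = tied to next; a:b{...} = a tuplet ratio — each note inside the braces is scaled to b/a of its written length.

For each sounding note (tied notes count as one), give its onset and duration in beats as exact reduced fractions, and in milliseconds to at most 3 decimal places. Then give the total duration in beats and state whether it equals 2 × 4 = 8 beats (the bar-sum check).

1) 0.0ms=0b +333.333ms=4/5b
2) 333.333ms=4/5b +333.333ms=4/5b
3) 666.667ms=8/5b +333.333ms=4/5b
4) 1000.0ms=12/5b +333.333ms=4/5b
5) 1333.333ms=16/5b +333.333ms=4/5b
6) 1666.667ms=4b +1666.667ms=4b
Σ=8b of 8 (144bpm 4/4) — PASS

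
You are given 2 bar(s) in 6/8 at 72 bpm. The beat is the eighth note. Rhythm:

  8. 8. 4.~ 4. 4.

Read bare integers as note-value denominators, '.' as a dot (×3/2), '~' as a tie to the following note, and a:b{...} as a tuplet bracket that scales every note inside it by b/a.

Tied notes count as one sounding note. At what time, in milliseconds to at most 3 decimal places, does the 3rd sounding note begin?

note 3 onset = 3b = 2500.0ms

1. 0.0ms @ 0 + 1250.0ms (3/2)
2. 1250.0ms @ 3/2 + 1250.0ms (3/2)
3. 2500.0ms @ 3 + 5000.0ms (6)
4. 7500.0ms @ 9 + 2500.0ms (3)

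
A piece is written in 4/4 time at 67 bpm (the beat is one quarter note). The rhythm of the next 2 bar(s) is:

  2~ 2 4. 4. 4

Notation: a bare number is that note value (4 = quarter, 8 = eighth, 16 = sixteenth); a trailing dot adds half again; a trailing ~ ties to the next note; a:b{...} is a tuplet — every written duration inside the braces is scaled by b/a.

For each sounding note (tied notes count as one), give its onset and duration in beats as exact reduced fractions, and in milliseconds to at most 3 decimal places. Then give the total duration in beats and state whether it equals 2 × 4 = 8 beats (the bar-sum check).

1) 0.0ms=0b +3582.09ms=4b
2) 3582.09ms=4b +1343.284ms=3/2b
3) 4925.373ms=11/2b +1343.284ms=3/2b
4) 6268.657ms=7b +895.522ms=1b
Σ=8b of 8 (67bpm 4/4) — PASS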